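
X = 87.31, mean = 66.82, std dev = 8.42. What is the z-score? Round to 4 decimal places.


z = (X - mu) / sigma
X - mu = 87.31 - 66.82 = 20.49
z = 20.49 / 8.42 = 2049/842 ≈ 2.433492

2.4335


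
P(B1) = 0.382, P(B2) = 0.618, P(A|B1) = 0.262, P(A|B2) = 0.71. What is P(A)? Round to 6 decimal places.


P(A) = P(A|B1)*P(B1) + P(A|B2)*P(B2)
P(A|B1)*P(B1) = 0.262 * 0.382 = 0.100084
P(A|B2)*P(B2) = 0.71 * 0.618 = 0.43878
P(A) = 0.100084 + 0.43878 = 0.538864

0.538864


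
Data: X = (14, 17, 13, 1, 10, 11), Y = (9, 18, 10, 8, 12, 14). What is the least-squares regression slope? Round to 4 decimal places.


b = sum((xi-xbar)(yi-ybar)) / sum((xi-xbar)^2)
n = 6, xbar = 66/6 = 11, ybar = 71/6 ≈ 11.833333
Sxy = sum((xi-xbar)(yi-ybar)) = 63
Sxx = sum((xi-xbar)^2) = 150
b = Sxy / Sxx = 0.42

0.4200


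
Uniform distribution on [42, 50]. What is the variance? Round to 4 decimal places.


Var = (b-a)^2 / 12
(b-a)^2 = (50 - 42)^2 = 64
Var = 64/12 ≈ 5.333333

5.3333


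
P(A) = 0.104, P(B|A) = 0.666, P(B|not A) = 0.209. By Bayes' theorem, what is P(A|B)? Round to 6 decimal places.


P(A|B) = P(B|A)*P(A) / P(B), P(B) = P(B|A)*P(A) + P(B|not A)*P(not A)
P(B|A)*P(A) = 0.666 * 0.104 = 0.069264
P(B|not A)*P(not A) = 0.209 * 0.896 = 0.187264
P(B) = 0.069264 + 0.187264 = 0.256528
P(A|B) = 0.069264 / 0.256528 ≈ 0.27000561

0.270006


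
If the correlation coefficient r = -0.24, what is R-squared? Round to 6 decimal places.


R^2 = r^2 = (-0.24)^2 = 0.0576

0.057600


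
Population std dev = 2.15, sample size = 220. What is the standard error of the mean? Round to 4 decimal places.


SE = sigma / sqrt(n)
sqrt(220) ≈ 14.832397
SE = 2.15 / 14.832397 ≈ 0.144953

0.1450


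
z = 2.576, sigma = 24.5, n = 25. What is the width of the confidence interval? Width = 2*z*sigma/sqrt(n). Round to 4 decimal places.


width = 2*z*sigma/sqrt(n)
2*z*sigma = 2 * 2.576 * 24.5 = 126.224
sqrt(25) = 5
width = 126.224 / 5 = 25.2448

25.2448


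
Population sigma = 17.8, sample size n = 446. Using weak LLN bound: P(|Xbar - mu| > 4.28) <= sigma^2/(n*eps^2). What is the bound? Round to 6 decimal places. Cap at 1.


bound = min(1, sigma^2/(n*eps^2))
sigma^2 = 17.8^2 = 316.84
n*eps^2 = 446 * 4.28^2 = 446 * 18.3184 = 8170.0064
sigma^2/(n*eps^2) = 316.84 / 8170.0064 ≈ 0.03878088

0.038781


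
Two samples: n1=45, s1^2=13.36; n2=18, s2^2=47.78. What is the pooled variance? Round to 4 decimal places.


sp^2 = ((n1-1)*s1^2 + (n2-1)*s2^2)/(n1+n2-2)
(n1-1)*s1^2 = 44 * 13.36 = 587.84
(n2-1)*s2^2 = 17 * 47.78 = 812.26
numerator = 587.84 + 812.26 = 1400.1
n1+n2-2 = 61
sp^2 = 1400.1 / 61 = 14001/610 ≈ 22.952459

22.9525


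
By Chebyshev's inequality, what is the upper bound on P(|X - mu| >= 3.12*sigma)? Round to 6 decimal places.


P <= 1/k^2
k^2 = 3.12^2 = 9.7344
1/k^2 = 1 / 9.7344 = 625/6084 ≈ 0.10272847

0.102728


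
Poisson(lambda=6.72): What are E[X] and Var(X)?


E[X] = Var(X) = lambda = 6.72

6.72, 6.72


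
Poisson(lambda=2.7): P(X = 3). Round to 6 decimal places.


P = e^(-lam) * lam^k / k!
e^(-2.7) ≈ 0.06720551
lam^k = 2.7^3 = 19.683
k! = 3! = 6
P = 0.06720551 * 19.683 / 6 ≈ 0.220468

0.220468


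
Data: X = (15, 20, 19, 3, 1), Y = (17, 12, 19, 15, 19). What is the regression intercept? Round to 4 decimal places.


a = ybar - b*xbar, where b = sum((xi-xbar)(yi-ybar)) / sum((xi-xbar)^2)
n = 5, xbar = 58/5 = 11.6, ybar = 82/5 = 16.4
Sxy = sum((xi-xbar)(yi-ybar)) = -31.2
Sxx = sum((xi-xbar)^2) = 323.2
b = Sxy / Sxx = -39/404 ≈ -0.096535
a = 16.4 - (-0.096535) * 11.6 = 3539/202 ≈ 17.519802

17.5198


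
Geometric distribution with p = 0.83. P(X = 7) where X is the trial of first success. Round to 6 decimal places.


P = (1-p)^(k-1) * p
(1-p)^(k-1) = 0.17^6 ≈ 0.00002413757
P = 0.00002413757 * 0.83 ≈ 0.00002003418

0.000020


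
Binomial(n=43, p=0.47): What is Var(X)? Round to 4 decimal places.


Var = n*p*(1-p) = 43 * 0.47 * 0.53 = 10.7113

10.7113


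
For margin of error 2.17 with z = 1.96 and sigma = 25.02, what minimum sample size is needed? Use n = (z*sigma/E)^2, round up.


z*sigma/E = 1.96 * 25.02 / 2.17 = 17514/775 ≈ 22.598710
(z*sigma/E)^2 ≈ 510.701679
round up: n = 511

511


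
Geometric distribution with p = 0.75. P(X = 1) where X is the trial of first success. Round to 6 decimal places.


P = (1-p)^(k-1) * p
(1-p)^(k-1) = 0.25^0 = 1
P = 1 * 0.75 = 0.75

0.750000


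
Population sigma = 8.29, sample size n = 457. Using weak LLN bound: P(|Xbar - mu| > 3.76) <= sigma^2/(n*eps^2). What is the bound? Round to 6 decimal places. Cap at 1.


bound = min(1, sigma^2/(n*eps^2))
sigma^2 = 8.29^2 = 68.7241
n*eps^2 = 457 * 3.76^2 = 457 * 14.1376 = 6460.8832
sigma^2/(n*eps^2) = 68.7241 / 6460.8832 ≈ 0.01063695

0.010637


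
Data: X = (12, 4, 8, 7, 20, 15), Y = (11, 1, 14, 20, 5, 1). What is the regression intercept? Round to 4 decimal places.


a = ybar - b*xbar, where b = sum((xi-xbar)(yi-ybar)) / sum((xi-xbar)^2)
n = 6, xbar = 66/6 = 11, ybar = 52/6 = 26/3 ≈ 8.666667
Sxy = sum((xi-xbar)(yi-ybar)) = -69
Sxx = sum((xi-xbar)^2) = 172
b = Sxy / Sxx = -69/172 ≈ -0.401163
a = 8.666667 - (-0.401163) * 11 = 6749/516 ≈ 13.079457

13.0795


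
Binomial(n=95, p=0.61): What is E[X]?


E[X] = n*p = 95 * 0.61 = 57.95

57.95


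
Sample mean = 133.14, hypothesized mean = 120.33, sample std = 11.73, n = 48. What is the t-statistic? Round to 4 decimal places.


t = (xbar - mu0) / (s/sqrt(n))
xbar - mu0 = 133.14 - 120.33 = 12.81
sqrt(48) ≈ 6.92820323
s/sqrt(n) = 11.73 / 6.92820323 ≈ 1.69307966
t = 12.81 / 1.69307966 ≈ 7.566094

7.5661


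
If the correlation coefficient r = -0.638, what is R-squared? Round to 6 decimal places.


R^2 = r^2 = (-0.638)^2 = 0.407044

0.407044


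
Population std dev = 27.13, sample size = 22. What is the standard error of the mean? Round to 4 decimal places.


SE = sigma / sqrt(n)
sqrt(22) ≈ 4.690416
SE = 27.13 / 4.690416 ≈ 5.784135

5.7841


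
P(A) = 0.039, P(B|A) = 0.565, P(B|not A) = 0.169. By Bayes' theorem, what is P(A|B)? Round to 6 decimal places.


P(A|B) = P(B|A)*P(A) / P(B), P(B) = P(B|A)*P(A) + P(B|not A)*P(not A)
P(B|A)*P(A) = 0.565 * 0.039 = 0.022035
P(B|not A)*P(not A) = 0.169 * 0.961 = 0.162409
P(B) = 0.022035 + 0.162409 = 0.184444
P(A|B) = 0.022035 / 0.184444 ≈ 0.11946716

0.119467


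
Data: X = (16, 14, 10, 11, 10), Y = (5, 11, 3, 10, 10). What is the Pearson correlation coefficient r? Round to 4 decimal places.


r = sum((xi-xbar)(yi-ybar)) / sqrt(sum((xi-xbar)^2) * sum((yi-ybar)^2))
n = 5, xbar = 61/5 = 12.2, ybar = 39/5 = 7.8
Sxy = sum((xi-xbar)(yi-ybar)) = -1.8
Sxx = sum((xi-xbar)^2) = 28.8
Syy = sum((yi-ybar)^2) = 50.8
sqrt(Sxx*Syy) ≈ 38.249706
r = Sxy / sqrt(Sxx*Syy) = -1.8 / 38.249706 ≈ -0.047059

-0.0471


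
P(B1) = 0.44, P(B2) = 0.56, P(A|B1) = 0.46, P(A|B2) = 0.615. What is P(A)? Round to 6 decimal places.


P(A) = P(A|B1)*P(B1) + P(A|B2)*P(B2)
P(A|B1)*P(B1) = 0.46 * 0.44 = 0.2024
P(A|B2)*P(B2) = 0.615 * 0.56 = 0.3444
P(A) = 0.2024 + 0.3444 = 0.5468

0.546800


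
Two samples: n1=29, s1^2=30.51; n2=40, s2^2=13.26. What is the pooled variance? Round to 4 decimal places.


sp^2 = ((n1-1)*s1^2 + (n2-1)*s2^2)/(n1+n2-2)
(n1-1)*s1^2 = 28 * 30.51 = 854.28
(n2-1)*s2^2 = 39 * 13.26 = 517.14
numerator = 854.28 + 517.14 = 1371.42
n1+n2-2 = 67
sp^2 = 1371.42 / 67 = 68571/3350 ≈ 20.468955

20.4690


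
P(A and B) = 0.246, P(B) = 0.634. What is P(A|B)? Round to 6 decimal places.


P(A|B) = P(A and B) / P(B) = 0.246 / 0.634 = 123/317 ≈ 0.38801262

0.388013


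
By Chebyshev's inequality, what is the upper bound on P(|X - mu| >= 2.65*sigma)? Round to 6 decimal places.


P <= 1/k^2
k^2 = 2.65^2 = 7.0225
1/k^2 = 1 / 7.0225 = 400/2809 ≈ 0.14239943

0.142399


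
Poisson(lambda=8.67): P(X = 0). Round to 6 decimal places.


P = e^(-lam) * lam^k / k!
e^(-8.67) ≈ 0.0001716591
lam^k = 8.67^0 = 1
k! = 0! = 1
P = 0.0001716591 * 1 / 1 ≈ 0.000172

0.000172


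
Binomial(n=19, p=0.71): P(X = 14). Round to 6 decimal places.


P = C(n,k) * p^k * (1-p)^(n-k)
C(19,14) = 11628
p^k = 0.71^14 ≈ 0.008272121
(1-p)^(n-k) = 0.29^5 ≈ 0.002051115
P = 11628 * 0.008272121 * 0.002051115 ≈ 0.197293

0.197293


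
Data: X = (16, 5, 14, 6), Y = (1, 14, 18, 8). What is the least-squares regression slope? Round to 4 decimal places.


b = sum((xi-xbar)(yi-ybar)) / sum((xi-xbar)^2)
n = 4, xbar = 41/4 = 10.25, ybar = 41/4 = 10.25
Sxy = sum((xi-xbar)(yi-ybar)) = -34.25
Sxx = sum((xi-xbar)^2) = 92.75
b = Sxy / Sxx = -137/371 ≈ -0.369272

-0.3693


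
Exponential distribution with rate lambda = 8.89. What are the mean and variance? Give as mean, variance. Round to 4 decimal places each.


mean = 1/lam, var = 1/lam^2
mean = 1 / 8.89 = 100/889 ≈ 0.112486
lam^2 = 8.89^2 = 79.0321
var = 1 / 79.0321 ≈ 0.012653

0.1125, 0.0127


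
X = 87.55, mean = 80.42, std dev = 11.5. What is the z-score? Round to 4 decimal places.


z = (X - mu) / sigma
X - mu = 87.55 - 80.42 = 7.13
z = 7.13 / 11.5 = 0.62

0.6200


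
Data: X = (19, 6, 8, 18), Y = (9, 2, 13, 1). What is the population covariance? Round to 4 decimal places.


Cov = (1/n)*sum((xi-xbar)(yi-ybar))
n = 4, xbar = 51/4 = 12.75, ybar = 25/4 = 6.25
sum((xi-xbar)(yi-ybar)) = -13.75
Cov = -13.75 / 4 = -3.4375

-3.4375


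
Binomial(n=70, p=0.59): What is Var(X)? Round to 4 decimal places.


Var = n*p*(1-p) = 70 * 0.59 * 0.41 = 16.933

16.9330


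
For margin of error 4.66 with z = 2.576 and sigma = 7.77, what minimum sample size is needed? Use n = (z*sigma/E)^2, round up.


z*sigma/E = 2.576 * 7.77 / 4.66 ≈ 4.295176
(z*sigma/E)^2 ≈ 18.448537
round up: n = 19

19


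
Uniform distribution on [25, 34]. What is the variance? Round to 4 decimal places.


Var = (b-a)^2 / 12
(b-a)^2 = (34 - 25)^2 = 81
Var = 81/12 = 6.75

6.7500


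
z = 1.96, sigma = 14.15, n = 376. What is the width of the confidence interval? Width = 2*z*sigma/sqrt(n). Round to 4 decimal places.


width = 2*z*sigma/sqrt(n)
2*z*sigma = 2 * 1.96 * 14.15 = 55.468
sqrt(376) ≈ 19.390719
width = 55.468 / 19.390719 ≈ 2.860544

2.8605


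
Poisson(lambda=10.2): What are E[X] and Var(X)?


E[X] = Var(X) = lambda = 10.2

10.2, 10.2


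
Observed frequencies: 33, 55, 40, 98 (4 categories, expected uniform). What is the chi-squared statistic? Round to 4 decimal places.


chi2 = sum((O-E)^2/E), E = total/4
total = 226, E = 226/4 = 56.5
(33 - 56.5)^2 / 56.5 = 552.25 / 56.5 = 2209/226 ≈ 9.774336
(55 - 56.5)^2 / 56.5 = 2.25 / 56.5 = 9/226 ≈ 0.039823
(40 - 56.5)^2 / 56.5 = 272.25 / 56.5 = 1089/226 ≈ 4.818584
(98 - 56.5)^2 / 56.5 = 1722.25 / 56.5 = 6889/226 ≈ 30.482301
chi2 = 5098/113 ≈ 45.115044

45.1150


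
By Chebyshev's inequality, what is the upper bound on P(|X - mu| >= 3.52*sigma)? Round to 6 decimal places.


P <= 1/k^2
k^2 = 3.52^2 = 12.3904
1/k^2 = 1 / 12.3904 = 625/7744 ≈ 0.08070764

0.080708


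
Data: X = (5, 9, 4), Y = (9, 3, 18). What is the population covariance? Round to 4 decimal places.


Cov = (1/n)*sum((xi-xbar)(yi-ybar))
n = 3, xbar = 18/3 = 6, ybar = 30/3 = 10
sum((xi-xbar)(yi-ybar)) = -36
Cov = -36 / 3 = -12

-12.0000


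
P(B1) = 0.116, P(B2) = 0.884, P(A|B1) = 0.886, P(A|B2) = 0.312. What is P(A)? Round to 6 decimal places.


P(A) = P(A|B1)*P(B1) + P(A|B2)*P(B2)
P(A|B1)*P(B1) = 0.886 * 0.116 = 0.102776
P(A|B2)*P(B2) = 0.312 * 0.884 = 0.275808
P(A) = 0.102776 + 0.275808 = 0.378584

0.378584


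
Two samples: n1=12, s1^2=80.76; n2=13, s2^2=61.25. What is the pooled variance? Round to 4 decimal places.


sp^2 = ((n1-1)*s1^2 + (n2-1)*s2^2)/(n1+n2-2)
(n1-1)*s1^2 = 11 * 80.76 = 888.36
(n2-1)*s2^2 = 12 * 61.25 = 735
numerator = 888.36 + 735 = 1623.36
n1+n2-2 = 23
sp^2 = 1623.36 / 23 = 40584/575 ≈ 70.580870

70.5809


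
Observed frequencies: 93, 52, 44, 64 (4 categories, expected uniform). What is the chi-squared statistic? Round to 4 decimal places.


chi2 = sum((O-E)^2/E), E = total/4
total = 253, E = 253/4 = 63.25
(93 - 63.25)^2 / 63.25 = 885.0625 / 63.25 = 14161/1012 ≈ 13.993083
(52 - 63.25)^2 / 63.25 = 126.5625 / 63.25 = 2025/1012 ≈ 2.000988
(44 - 63.25)^2 / 63.25 = 370.5625 / 63.25 = 539/92 ≈ 5.858696
(64 - 63.25)^2 / 63.25 = 0.5625 / 63.25 = 9/1012 ≈ 0.008893
chi2 = 5531/253 ≈ 21.861660

21.8617


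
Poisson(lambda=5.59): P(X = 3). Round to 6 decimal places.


P = e^(-lam) * lam^k / k!
e^(-5.59) ≈ 0.003735028
lam^k = 5.59^3 = 174.676879
k! = 3! = 6
P = 0.003735028 * 174.676879 / 6 ≈ 0.108737

0.108737


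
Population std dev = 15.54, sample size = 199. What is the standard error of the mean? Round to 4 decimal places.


SE = sigma / sqrt(n)
sqrt(199) ≈ 14.106736
SE = 15.54 / 14.106736 ≈ 1.101601

1.1016


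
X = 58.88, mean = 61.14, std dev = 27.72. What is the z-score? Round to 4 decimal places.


z = (X - mu) / sigma
X - mu = 58.88 - 61.14 = -2.26
z = -2.26 / 27.72 = -113/1386 ≈ -0.081530

-0.0815


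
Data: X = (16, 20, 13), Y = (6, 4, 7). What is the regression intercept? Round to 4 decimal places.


a = ybar - b*xbar, where b = sum((xi-xbar)(yi-ybar)) / sum((xi-xbar)^2)
n = 3, xbar = 49/3 ≈ 16.333333, ybar = 17/3 ≈ 5.666667
Sxy = sum((xi-xbar)(yi-ybar)) = -32/3 ≈ -10.666667
Sxx = sum((xi-xbar)^2) = 74/3 ≈ 24.666667
b = Sxy / Sxx = -16/37 ≈ -0.432432
a = 5.666667 - (-0.432432) * 16.333333 = 471/37 ≈ 12.729730

12.7297


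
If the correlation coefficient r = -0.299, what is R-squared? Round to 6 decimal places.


R^2 = r^2 = (-0.299)^2 = 0.089401

0.089401


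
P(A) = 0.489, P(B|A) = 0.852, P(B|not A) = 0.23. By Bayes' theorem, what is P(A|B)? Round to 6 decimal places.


P(A|B) = P(B|A)*P(A) / P(B), P(B) = P(B|A)*P(A) + P(B|not A)*P(not A)
P(B|A)*P(A) = 0.852 * 0.489 = 0.416628
P(B|not A)*P(not A) = 0.23 * 0.511 = 0.11753
P(B) = 0.416628 + 0.11753 = 0.534158
P(A|B) = 0.416628 / 0.534158 ≈ 0.77997147

0.779971


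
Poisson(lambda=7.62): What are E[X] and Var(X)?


E[X] = Var(X) = lambda = 7.62

7.62, 7.62


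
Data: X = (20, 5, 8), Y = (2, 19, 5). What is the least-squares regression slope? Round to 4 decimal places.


b = sum((xi-xbar)(yi-ybar)) / sum((xi-xbar)^2)
n = 3, xbar = 33/3 = 11, ybar = 26/3 ≈ 8.666667
Sxy = sum((xi-xbar)(yi-ybar)) = -111
Sxx = sum((xi-xbar)^2) = 126
b = Sxy / Sxx = -37/42 ≈ -0.880952

-0.8810


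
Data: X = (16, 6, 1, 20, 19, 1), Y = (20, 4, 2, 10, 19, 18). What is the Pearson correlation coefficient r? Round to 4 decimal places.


r = sum((xi-xbar)(yi-ybar)) / sqrt(sum((xi-xbar)^2) * sum((yi-ybar)^2))
n = 6, xbar = 63/6 = 10.5, ybar = 73/6 ≈ 12.166667
Sxy = sum((xi-xbar)(yi-ybar)) = 158.5
Sxx = sum((xi-xbar)^2) = 393.5
Syy = sum((yi-ybar)^2) = 1901/6 ≈ 316.833333
sqrt(Sxx*Syy) ≈ 353.091938
r = Sxy / sqrt(Sxx*Syy) = 158.5 / 353.091938 ≈ 0.448892

0.4489


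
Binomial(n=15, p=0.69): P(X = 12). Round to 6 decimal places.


P = C(n,k) * p^k * (1-p)^(n-k)
C(15,12) = 455
p^k = 0.69^12 ≈ 0.01164633
(1-p)^(n-k) = 0.31^3 = 0.029791
P = 455 * 0.01164633 * 0.029791 ≈ 0.157865

0.157865


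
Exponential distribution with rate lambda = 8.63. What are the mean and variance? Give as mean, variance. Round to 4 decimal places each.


mean = 1/lam, var = 1/lam^2
mean = 1 / 8.63 = 100/863 ≈ 0.115875
lam^2 = 8.63^2 = 74.4769
var = 1 / 74.4769 ≈ 0.013427

0.1159, 0.0134


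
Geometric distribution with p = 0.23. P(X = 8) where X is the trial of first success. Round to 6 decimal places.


P = (1-p)^(k-1) * p
(1-p)^(k-1) = 0.77^7 ≈ 0.1604852
P = 0.1604852 * 0.23 ≈ 0.03691160

0.036912


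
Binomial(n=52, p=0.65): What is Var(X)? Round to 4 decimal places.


Var = n*p*(1-p) = 52 * 0.65 * 0.35 = 11.83

11.8300


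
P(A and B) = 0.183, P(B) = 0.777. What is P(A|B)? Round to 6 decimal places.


P(A|B) = P(A and B) / P(B) = 0.183 / 0.777 = 61/259 ≈ 0.23552124

0.235521


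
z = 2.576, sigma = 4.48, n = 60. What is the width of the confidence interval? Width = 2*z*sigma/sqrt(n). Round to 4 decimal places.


width = 2*z*sigma/sqrt(n)
2*z*sigma = 2 * 2.576 * 4.48 = 23.08096
sqrt(60) ≈ 7.745967
width = 23.08096 / 7.745967 ≈ 2.979739

2.9797


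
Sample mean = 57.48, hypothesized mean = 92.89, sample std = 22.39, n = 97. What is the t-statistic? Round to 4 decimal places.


t = (xbar - mu0) / (s/sqrt(n))
xbar - mu0 = 57.48 - 92.89 = -35.41
sqrt(97) ≈ 9.84885780
s/sqrt(n) = 22.39 / 9.84885780 ≈ 2.27336006
t = -35.41 / 2.27336006 ≈ -15.576063

-15.5761


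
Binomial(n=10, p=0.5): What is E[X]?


E[X] = n*p = 10 * 0.5 = 5

5


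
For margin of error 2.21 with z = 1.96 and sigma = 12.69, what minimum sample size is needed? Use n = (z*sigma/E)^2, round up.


z*sigma/E = 1.96 * 12.69 / 2.21 = 62181/5525 ≈ 11.254480
(z*sigma/E)^2 ≈ 126.663312
round up: n = 127

127


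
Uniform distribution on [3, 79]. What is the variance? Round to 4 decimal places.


Var = (b-a)^2 / 12
(b-a)^2 = (79 - 3)^2 = 5776
Var = 5776/12 ≈ 481.333333

481.3333


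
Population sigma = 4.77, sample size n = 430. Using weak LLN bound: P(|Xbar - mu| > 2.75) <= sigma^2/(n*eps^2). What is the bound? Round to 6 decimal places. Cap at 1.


bound = min(1, sigma^2/(n*eps^2))
sigma^2 = 4.77^2 = 22.7529
n*eps^2 = 430 * 2.75^2 = 430 * 7.5625 = 3251.875
sigma^2/(n*eps^2) = 22.7529 / 3251.875 ≈ 0.00699686

0.006997


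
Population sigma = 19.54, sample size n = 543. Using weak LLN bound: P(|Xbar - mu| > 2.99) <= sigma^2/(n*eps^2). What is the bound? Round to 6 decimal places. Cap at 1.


bound = min(1, sigma^2/(n*eps^2))
sigma^2 = 19.54^2 = 381.8116
n*eps^2 = 543 * 2.99^2 = 543 * 8.9401 = 4854.4743
sigma^2/(n*eps^2) = 381.8116 / 4854.4743 ≈ 0.07865148

0.078651


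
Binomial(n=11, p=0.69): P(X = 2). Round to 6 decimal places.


P = C(n,k) * p^k * (1-p)^(n-k)
C(11,2) = 55
p^k = 0.69^2 = 0.4761
(1-p)^(n-k) = 0.31^9 ≈ 0.00002643962
P = 55 * 0.4761 * 0.00002643962 ≈ 0.000692

0.000692


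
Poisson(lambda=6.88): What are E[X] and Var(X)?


E[X] = Var(X) = lambda = 6.88

6.88, 6.88


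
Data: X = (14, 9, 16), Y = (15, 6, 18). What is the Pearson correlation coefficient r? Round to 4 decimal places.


r = sum((xi-xbar)(yi-ybar)) / sqrt(sum((xi-xbar)^2) * sum((yi-ybar)^2))
n = 3, xbar = 39/3 = 13, ybar = 39/3 = 13
Sxy = sum((xi-xbar)(yi-ybar)) = 45
Sxx = sum((xi-xbar)^2) = 26
Syy = sum((yi-ybar)^2) = 78
sqrt(Sxx*Syy) ≈ 45.033321
r = Sxy / sqrt(Sxx*Syy) = 45 / 45.033321 ≈ 0.999260

0.9993


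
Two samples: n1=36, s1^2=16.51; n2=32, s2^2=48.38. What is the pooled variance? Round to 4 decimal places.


sp^2 = ((n1-1)*s1^2 + (n2-1)*s2^2)/(n1+n2-2)
(n1-1)*s1^2 = 35 * 16.51 = 577.85
(n2-1)*s2^2 = 31 * 48.38 = 1499.78
numerator = 577.85 + 1499.78 = 2077.63
n1+n2-2 = 66
sp^2 = 2077.63 / 66 = 207763/6600 ≈ 31.479242

31.4792


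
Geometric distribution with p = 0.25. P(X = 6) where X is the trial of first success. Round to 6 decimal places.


P = (1-p)^(k-1) * p
(1-p)^(k-1) = 0.75^5 = 243/1024 ≈ 0.2373047
P = 0.2373047 * 0.25 = 243/4096 ≈ 0.05932617

0.059326


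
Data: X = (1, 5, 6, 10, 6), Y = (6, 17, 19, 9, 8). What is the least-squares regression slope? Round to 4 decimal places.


b = sum((xi-xbar)(yi-ybar)) / sum((xi-xbar)^2)
n = 5, xbar = 28/5 = 5.6, ybar = 59/5 = 11.8
Sxy = sum((xi-xbar)(yi-ybar)) = 12.6
Sxx = sum((xi-xbar)^2) = 41.2
b = Sxy / Sxx = 63/206 ≈ 0.305825

0.3058


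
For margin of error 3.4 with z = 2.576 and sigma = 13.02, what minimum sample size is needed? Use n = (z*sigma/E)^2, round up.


z*sigma/E = 2.576 * 13.02 / 3.4 ≈ 9.864565
(z*sigma/E)^2 ≈ 97.309637
round up: n = 98

98


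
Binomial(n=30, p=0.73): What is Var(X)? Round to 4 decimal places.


Var = n*p*(1-p) = 30 * 0.73 * 0.27 = 5.913

5.9130


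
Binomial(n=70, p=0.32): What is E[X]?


E[X] = n*p = 70 * 0.32 = 22.4

22.4


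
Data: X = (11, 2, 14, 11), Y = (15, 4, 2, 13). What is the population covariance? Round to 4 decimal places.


Cov = (1/n)*sum((xi-xbar)(yi-ybar))
n = 4, xbar = 38/4 = 9.5, ybar = 34/4 = 8.5
sum((xi-xbar)(yi-ybar)) = 21
Cov = 21 / 4 = 5.25

5.2500


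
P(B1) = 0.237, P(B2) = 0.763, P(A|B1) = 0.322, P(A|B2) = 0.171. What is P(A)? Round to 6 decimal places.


P(A) = P(A|B1)*P(B1) + P(A|B2)*P(B2)
P(A|B1)*P(B1) = 0.322 * 0.237 = 0.076314
P(A|B2)*P(B2) = 0.171 * 0.763 = 0.130473
P(A) = 0.076314 + 0.130473 = 0.206787

0.206787


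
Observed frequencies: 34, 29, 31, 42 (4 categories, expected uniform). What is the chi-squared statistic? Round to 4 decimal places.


chi2 = sum((O-E)^2/E), E = total/4
total = 136, E = 136/4 = 34
(34 - 34)^2 / 34 = 0 / 34 = 0
(29 - 34)^2 / 34 = 25 / 34 = 25/34 ≈ 0.735294
(31 - 34)^2 / 34 = 9 / 34 = 9/34 ≈ 0.264706
(42 - 34)^2 / 34 = 64 / 34 = 32/17 ≈ 1.882353
chi2 = 49/17 ≈ 2.882353

2.8824


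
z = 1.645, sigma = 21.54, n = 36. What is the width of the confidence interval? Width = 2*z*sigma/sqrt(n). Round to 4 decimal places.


width = 2*z*sigma/sqrt(n)
2*z*sigma = 2 * 1.645 * 21.54 = 70.8666
sqrt(36) = 6
width = 70.8666 / 6 = 11.8111

11.8111


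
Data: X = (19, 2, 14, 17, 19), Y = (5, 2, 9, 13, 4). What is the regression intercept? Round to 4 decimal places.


a = ybar - b*xbar, where b = sum((xi-xbar)(yi-ybar)) / sum((xi-xbar)^2)
n = 5, xbar = 71/5 = 14.2, ybar = 33/5 = 6.6
Sxy = sum((xi-xbar)(yi-ybar)) = 53.4
Sxx = sum((xi-xbar)^2) = 202.8
b = Sxy / Sxx = 89/338 ≈ 0.263314
a = 6.6 - 0.263314 * 14.2 = 967/338 ≈ 2.860947

2.8609


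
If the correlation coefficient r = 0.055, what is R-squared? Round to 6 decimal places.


R^2 = r^2 = (0.055)^2 = 0.003025

0.003025


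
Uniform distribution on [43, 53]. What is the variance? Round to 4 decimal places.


Var = (b-a)^2 / 12
(b-a)^2 = (53 - 43)^2 = 100
Var = 100/12 ≈ 8.333333

8.3333


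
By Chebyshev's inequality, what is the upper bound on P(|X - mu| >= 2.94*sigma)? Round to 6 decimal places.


P <= 1/k^2
k^2 = 2.94^2 = 8.6436
1/k^2 = 1 / 8.6436 ≈ 0.11569254

0.115693


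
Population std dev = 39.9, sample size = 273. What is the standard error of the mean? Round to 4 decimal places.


SE = sigma / sqrt(n)
sqrt(273) ≈ 16.522712
SE = 39.9 / 16.522712 ≈ 2.414858

2.4149


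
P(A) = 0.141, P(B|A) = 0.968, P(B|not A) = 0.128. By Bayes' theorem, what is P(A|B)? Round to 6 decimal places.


P(A|B) = P(B|A)*P(A) / P(B), P(B) = P(B|A)*P(A) + P(B|not A)*P(not A)
P(B|A)*P(A) = 0.968 * 0.141 = 0.136488
P(B|not A)*P(not A) = 0.128 * 0.859 = 0.109952
P(B) = 0.136488 + 0.109952 = 0.24644
P(A|B) = 0.136488 / 0.24644 ≈ 0.55383866

0.553839


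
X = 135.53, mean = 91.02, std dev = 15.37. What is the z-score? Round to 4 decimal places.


z = (X - mu) / sigma
X - mu = 135.53 - 91.02 = 44.51
z = 44.51 / 15.37 = 4451/1537 ≈ 2.895901

2.8959


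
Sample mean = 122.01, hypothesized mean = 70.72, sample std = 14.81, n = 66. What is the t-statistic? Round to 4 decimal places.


t = (xbar - mu0) / (s/sqrt(n))
xbar - mu0 = 122.01 - 70.72 = 51.29
sqrt(66) ≈ 8.12403840
s/sqrt(n) = 14.81 / 8.12403840 ≈ 1.82298498
t = 51.29 / 1.82298498 ≈ 28.135174

28.1352


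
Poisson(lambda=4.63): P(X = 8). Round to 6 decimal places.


P = e^(-lam) * lam^k / k!
e^(-4.63) ≈ 0.009754759
lam^k = 4.63^8 ≈ 211177.638055
k! = 8! = 40320
P = 0.009754759 * 211177.638055 / 40320 ≈ 0.051091

0.051091


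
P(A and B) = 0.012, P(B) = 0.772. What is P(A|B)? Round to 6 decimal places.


P(A|B) = P(A and B) / P(B) = 0.012 / 0.772 = 3/193 ≈ 0.01554404

0.015544


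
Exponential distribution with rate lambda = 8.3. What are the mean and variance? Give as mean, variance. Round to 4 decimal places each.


mean = 1/lam, var = 1/lam^2
mean = 1 / 8.3 = 10/83 ≈ 0.120482
lam^2 = 8.3^2 = 68.89
var = 1 / 68.89 = 100/6889 ≈ 0.014516

0.1205, 0.0145


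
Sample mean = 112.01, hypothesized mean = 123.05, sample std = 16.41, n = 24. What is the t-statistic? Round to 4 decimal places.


t = (xbar - mu0) / (s/sqrt(n))
xbar - mu0 = 112.01 - 123.05 = -11.04
sqrt(24) ≈ 4.89897949
s/sqrt(n) = 16.41 / 4.89897949 ≈ 3.34967722
t = -11.04 / 3.34967722 ≈ -3.295840

-3.2958


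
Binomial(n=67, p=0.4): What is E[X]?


E[X] = n*p = 67 * 0.4 = 26.8

26.8


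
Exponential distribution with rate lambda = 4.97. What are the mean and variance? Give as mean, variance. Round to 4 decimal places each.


mean = 1/lam, var = 1/lam^2
mean = 1 / 4.97 = 100/497 ≈ 0.201207
lam^2 = 4.97^2 = 24.7009
var = 1 / 24.7009 ≈ 0.040484

0.2012, 0.0405


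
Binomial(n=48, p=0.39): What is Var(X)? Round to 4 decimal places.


Var = n*p*(1-p) = 48 * 0.39 * 0.61 = 11.4192

11.4192


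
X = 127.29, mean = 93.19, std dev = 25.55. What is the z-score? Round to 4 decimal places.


z = (X - mu) / sigma
X - mu = 127.29 - 93.19 = 34.1
z = 34.1 / 25.55 = 682/511 ≈ 1.334638

1.3346


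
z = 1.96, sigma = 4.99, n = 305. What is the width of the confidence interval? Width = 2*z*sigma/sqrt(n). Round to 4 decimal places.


width = 2*z*sigma/sqrt(n)
2*z*sigma = 2 * 1.96 * 4.99 = 19.5608
sqrt(305) ≈ 17.464249
width = 19.5608 / 17.464249 ≈ 1.120048

1.1200


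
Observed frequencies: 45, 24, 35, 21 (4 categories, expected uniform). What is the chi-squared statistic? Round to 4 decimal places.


chi2 = sum((O-E)^2/E), E = total/4
total = 125, E = 125/4 = 31.25
(45 - 31.25)^2 / 31.25 = 189.0625 / 31.25 = 6.05
(24 - 31.25)^2 / 31.25 = 52.5625 / 31.25 = 1.682
(35 - 31.25)^2 / 31.25 = 14.0625 / 31.25 = 0.45
(21 - 31.25)^2 / 31.25 = 105.0625 / 31.25 = 3.362
chi2 = 11.544

11.5440


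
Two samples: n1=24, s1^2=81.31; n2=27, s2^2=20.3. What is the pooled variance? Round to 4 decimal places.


sp^2 = ((n1-1)*s1^2 + (n2-1)*s2^2)/(n1+n2-2)
(n1-1)*s1^2 = 23 * 81.31 = 1870.13
(n2-1)*s2^2 = 26 * 20.3 = 527.8
numerator = 1870.13 + 527.8 = 2397.93
n1+n2-2 = 49
sp^2 = 2397.93 / 49 = 239793/4900 ≈ 48.937347

48.9373


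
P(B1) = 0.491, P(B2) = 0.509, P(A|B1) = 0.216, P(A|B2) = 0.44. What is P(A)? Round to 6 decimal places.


P(A) = P(A|B1)*P(B1) + P(A|B2)*P(B2)
P(A|B1)*P(B1) = 0.216 * 0.491 = 0.106056
P(A|B2)*P(B2) = 0.44 * 0.509 = 0.22396
P(A) = 0.106056 + 0.22396 = 0.330016

0.330016


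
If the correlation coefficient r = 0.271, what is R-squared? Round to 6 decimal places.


R^2 = r^2 = (0.271)^2 = 0.073441

0.073441


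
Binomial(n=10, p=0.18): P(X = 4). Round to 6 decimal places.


P = C(n,k) * p^k * (1-p)^(n-k)
C(10,4) = 210
p^k = 0.18^4 = 0.00104976
(1-p)^(n-k) = 0.82^6 ≈ 0.3040067
P = 210 * 0.00104976 * 0.3040067 ≈ 0.067018

0.067018


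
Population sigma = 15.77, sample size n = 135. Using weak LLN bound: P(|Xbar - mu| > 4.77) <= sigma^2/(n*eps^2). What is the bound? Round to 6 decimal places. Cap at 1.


bound = min(1, sigma^2/(n*eps^2))
sigma^2 = 15.77^2 = 248.6929
n*eps^2 = 135 * 4.77^2 = 135 * 22.7529 = 3071.6415
sigma^2/(n*eps^2) = 248.6929 / 3071.6415 ≈ 0.08096417

0.080964


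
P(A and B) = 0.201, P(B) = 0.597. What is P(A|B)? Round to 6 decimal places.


P(A|B) = P(A and B) / P(B) = 0.201 / 0.597 = 67/199 ≈ 0.33668342

0.336683


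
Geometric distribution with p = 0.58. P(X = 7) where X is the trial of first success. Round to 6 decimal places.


P = (1-p)^(k-1) * p
(1-p)^(k-1) = 0.42^6 ≈ 0.005489032
P = 0.005489032 * 0.58 ≈ 0.003183638

0.003184


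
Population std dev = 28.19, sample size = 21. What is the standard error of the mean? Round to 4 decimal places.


SE = sigma / sqrt(n)
sqrt(21) ≈ 4.582576
SE = 28.19 / 4.582576 ≈ 6.151562

6.1516


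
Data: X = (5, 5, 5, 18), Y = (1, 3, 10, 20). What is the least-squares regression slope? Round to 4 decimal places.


b = sum((xi-xbar)(yi-ybar)) / sum((xi-xbar)^2)
n = 4, xbar = 33/4 = 8.25, ybar = 34/4 = 8.5
Sxy = sum((xi-xbar)(yi-ybar)) = 149.5
Sxx = sum((xi-xbar)^2) = 126.75
b = Sxy / Sxx = 46/39 ≈ 1.179487

1.1795


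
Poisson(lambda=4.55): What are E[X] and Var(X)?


E[X] = Var(X) = lambda = 4.55

4.55, 4.55


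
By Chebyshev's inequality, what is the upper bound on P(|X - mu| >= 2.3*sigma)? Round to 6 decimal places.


P <= 1/k^2
k^2 = 2.3^2 = 5.29
1/k^2 = 1 / 5.29 = 100/529 ≈ 0.18903592

0.189036


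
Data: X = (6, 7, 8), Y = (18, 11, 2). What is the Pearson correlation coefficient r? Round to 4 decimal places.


r = sum((xi-xbar)(yi-ybar)) / sqrt(sum((xi-xbar)^2) * sum((yi-ybar)^2))
n = 3, xbar = 21/3 = 7, ybar = 31/3 ≈ 10.333333
Sxy = sum((xi-xbar)(yi-ybar)) = -16
Sxx = sum((xi-xbar)^2) = 2
Syy = sum((yi-ybar)^2) = 386/3 ≈ 128.666667
sqrt(Sxx*Syy) ≈ 16.041613
r = Sxy / sqrt(Sxx*Syy) = -16 / 16.041613 ≈ -0.997406

-0.9974


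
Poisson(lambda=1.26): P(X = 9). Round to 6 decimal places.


P = e^(-lam) * lam^k / k!
e^(-1.26) ≈ 0.2836540
lam^k = 1.26^9 ≈ 8.004513
k! = 9! = 362880
P = 0.2836540 * 8.004513 / 362880 ≈ 0.000006

0.000006


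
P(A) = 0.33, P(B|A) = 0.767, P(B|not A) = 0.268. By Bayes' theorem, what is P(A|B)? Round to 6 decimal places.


P(A|B) = P(B|A)*P(A) / P(B), P(B) = P(B|A)*P(A) + P(B|not A)*P(not A)
P(B|A)*P(A) = 0.767 * 0.33 = 0.25311
P(B|not A)*P(not A) = 0.268 * 0.67 = 0.17956
P(B) = 0.25311 + 0.17956 = 0.43267
P(A|B) = 0.25311 / 0.43267 ≈ 0.58499549

0.584995


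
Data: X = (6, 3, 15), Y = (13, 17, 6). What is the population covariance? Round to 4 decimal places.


Cov = (1/n)*sum((xi-xbar)(yi-ybar))
n = 3, xbar = 24/3 = 8, ybar = 36/3 = 12
sum((xi-xbar)(yi-ybar)) = -69
Cov = -69 / 3 = -23

-23.0000


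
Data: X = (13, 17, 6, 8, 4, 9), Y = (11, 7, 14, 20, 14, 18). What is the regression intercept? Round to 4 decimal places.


a = ybar - b*xbar, where b = sum((xi-xbar)(yi-ybar)) / sum((xi-xbar)^2)
n = 6, xbar = 57/6 = 9.5, ybar = 84/6 = 14
Sxy = sum((xi-xbar)(yi-ybar)) = -74
Sxx = sum((xi-xbar)^2) = 113.5
b = Sxy / Sxx = -148/227 ≈ -0.651982
a = 14 - (-0.651982) * 9.5 = 4584/227 ≈ 20.193833

20.1938


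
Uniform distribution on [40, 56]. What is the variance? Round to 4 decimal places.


Var = (b-a)^2 / 12
(b-a)^2 = (56 - 40)^2 = 256
Var = 256/12 ≈ 21.333333

21.3333


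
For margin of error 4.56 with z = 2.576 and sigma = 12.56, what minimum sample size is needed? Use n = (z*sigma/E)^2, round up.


z*sigma/E = 2.576 * 12.56 / 4.56 = 50554/7125 ≈ 7.095298
(z*sigma/E)^2 ≈ 50.343257
round up: n = 51

51


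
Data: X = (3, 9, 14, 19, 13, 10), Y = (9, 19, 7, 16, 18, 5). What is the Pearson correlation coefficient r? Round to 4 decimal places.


r = sum((xi-xbar)(yi-ybar)) / sqrt(sum((xi-xbar)^2) * sum((yi-ybar)^2))
n = 6, xbar = 68/6 = 34/3 ≈ 11.333333, ybar = 74/6 = 37/3 ≈ 12.333333
Sxy = sum((xi-xbar)(yi-ybar)) = 136/3 ≈ 45.333333
Sxx = sum((xi-xbar)^2) = 436/3 ≈ 145.333333
Syy = sum((yi-ybar)^2) = 550/3 ≈ 183.333333
sqrt(Sxx*Syy) ≈ 163.231261
r = Sxy / sqrt(Sxx*Syy) = 45.333333 / 163.231261 ≈ 0.277725

0.2777


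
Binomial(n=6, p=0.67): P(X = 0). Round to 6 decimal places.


P = C(n,k) * p^k * (1-p)^(n-k)
C(6,0) = 1
p^k = 0.67^0 = 1
(1-p)^(n-k) = 0.33^6 ≈ 0.001291468
P = 1 * 1 * 0.001291468 ≈ 0.001291

0.001291


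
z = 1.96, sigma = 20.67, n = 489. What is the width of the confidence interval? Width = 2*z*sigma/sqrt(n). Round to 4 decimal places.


width = 2*z*sigma/sqrt(n)
2*z*sigma = 2 * 1.96 * 20.67 = 81.0264
sqrt(489) ≈ 22.113344
width = 81.0264 / 22.113344 ≈ 3.664140

3.6641


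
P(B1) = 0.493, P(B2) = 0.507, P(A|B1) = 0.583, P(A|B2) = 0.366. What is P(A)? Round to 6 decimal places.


P(A) = P(A|B1)*P(B1) + P(A|B2)*P(B2)
P(A|B1)*P(B1) = 0.583 * 0.493 = 0.287419
P(A|B2)*P(B2) = 0.366 * 0.507 = 0.185562
P(A) = 0.287419 + 0.185562 = 0.472981

0.472981


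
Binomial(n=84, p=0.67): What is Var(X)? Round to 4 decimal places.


Var = n*p*(1-p) = 84 * 0.67 * 0.33 = 18.5724

18.5724


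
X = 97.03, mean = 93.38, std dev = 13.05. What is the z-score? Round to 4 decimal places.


z = (X - mu) / sigma
X - mu = 97.03 - 93.38 = 3.65
z = 3.65 / 13.05 = 73/261 ≈ 0.279693

0.2797


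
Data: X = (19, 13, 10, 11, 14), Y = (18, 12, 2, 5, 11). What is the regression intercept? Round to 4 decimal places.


a = ybar - b*xbar, where b = sum((xi-xbar)(yi-ybar)) / sum((xi-xbar)^2)
n = 5, xbar = 67/5 = 13.4, ybar = 48/5 = 9.6
Sxy = sum((xi-xbar)(yi-ybar)) = 83.8
Sxx = sum((xi-xbar)^2) = 49.2
b = Sxy / Sxx = 419/246 ≈ 1.703252
a = 9.6 - 1.703252 * 13.4 = -3253/246 ≈ -13.223577

-13.2236


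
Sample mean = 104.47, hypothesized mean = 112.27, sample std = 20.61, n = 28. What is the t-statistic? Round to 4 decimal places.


t = (xbar - mu0) / (s/sqrt(n))
xbar - mu0 = 104.47 - 112.27 = -7.8
sqrt(28) ≈ 5.29150262
s/sqrt(n) = 20.61 / 5.29150262 ≈ 3.89492389
t = -7.8 / 3.89492389 ≈ -2.002607

-2.0026


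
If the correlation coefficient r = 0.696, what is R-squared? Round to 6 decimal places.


R^2 = r^2 = (0.696)^2 = 0.484416

0.484416


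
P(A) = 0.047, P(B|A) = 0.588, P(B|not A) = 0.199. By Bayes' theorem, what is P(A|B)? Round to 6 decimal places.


P(A|B) = P(B|A)*P(A) / P(B), P(B) = P(B|A)*P(A) + P(B|not A)*P(not A)
P(B|A)*P(A) = 0.588 * 0.047 = 0.027636
P(B|not A)*P(not A) = 0.199 * 0.953 = 0.189647
P(B) = 0.027636 + 0.189647 = 0.217283
P(A|B) = 0.027636 / 0.217283 ≈ 0.12718897

0.127189


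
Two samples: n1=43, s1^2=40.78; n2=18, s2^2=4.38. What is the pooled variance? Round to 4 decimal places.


sp^2 = ((n1-1)*s1^2 + (n2-1)*s2^2)/(n1+n2-2)
(n1-1)*s1^2 = 42 * 40.78 = 1712.76
(n2-1)*s2^2 = 17 * 4.38 = 74.46
numerator = 1712.76 + 74.46 = 1787.22
n1+n2-2 = 59
sp^2 = 1787.22 / 59 = 89361/2950 ≈ 30.291864

30.2919


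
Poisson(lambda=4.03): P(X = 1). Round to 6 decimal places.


P = e^(-lam) * lam^k / k!
e^(-4.03) ≈ 0.01777433
lam^k = 4.03^1 = 4.03
k! = 1! = 1
P = 0.01777433 * 4.03 / 1 ≈ 0.071631

0.071631


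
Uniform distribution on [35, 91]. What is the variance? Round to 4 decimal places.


Var = (b-a)^2 / 12
(b-a)^2 = (91 - 35)^2 = 3136
Var = 3136/12 ≈ 261.333333

261.3333


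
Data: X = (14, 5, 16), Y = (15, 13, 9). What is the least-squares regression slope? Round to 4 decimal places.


b = sum((xi-xbar)(yi-ybar)) / sum((xi-xbar)^2)
n = 3, xbar = 35/3 ≈ 11.666667, ybar = 37/3 ≈ 12.333333
Sxy = sum((xi-xbar)(yi-ybar)) = -38/3 ≈ -12.666667
Sxx = sum((xi-xbar)^2) = 206/3 ≈ 68.666667
b = Sxy / Sxx = -19/103 ≈ -0.184466

-0.1845


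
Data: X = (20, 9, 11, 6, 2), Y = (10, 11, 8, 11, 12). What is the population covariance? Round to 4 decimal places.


Cov = (1/n)*sum((xi-xbar)(yi-ybar))
n = 5, xbar = 48/5 = 9.6, ybar = 52/5 = 10.4
sum((xi-xbar)(yi-ybar)) = -22.2
Cov = -22.2 / 5 = -4.44

-4.4400


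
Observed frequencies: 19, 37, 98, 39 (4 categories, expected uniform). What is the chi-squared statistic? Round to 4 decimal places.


chi2 = sum((O-E)^2/E), E = total/4
total = 193, E = 193/4 = 48.25
(19 - 48.25)^2 / 48.25 = 855.5625 / 48.25 = 13689/772 ≈ 17.731865
(37 - 48.25)^2 / 48.25 = 126.5625 / 48.25 = 2025/772 ≈ 2.623057
(98 - 48.25)^2 / 48.25 = 2475.0625 / 48.25 = 39601/772 ≈ 51.296632
(39 - 48.25)^2 / 48.25 = 85.5625 / 48.25 = 1369/772 ≈ 1.773316
chi2 = 14171/193 ≈ 73.424870

73.4249


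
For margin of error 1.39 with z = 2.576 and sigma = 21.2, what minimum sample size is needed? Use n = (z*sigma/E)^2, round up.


z*sigma/E = 2.576 * 21.2 / 1.39 = 136528/3475 ≈ 39.288633
(z*sigma/E)^2 ≈ 1543.596690
round up: n = 1544

1544


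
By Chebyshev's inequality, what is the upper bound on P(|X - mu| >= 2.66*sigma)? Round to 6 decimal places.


P <= 1/k^2
k^2 = 2.66^2 = 7.0756
1/k^2 = 1 / 7.0756 ≈ 0.14133077

0.141331


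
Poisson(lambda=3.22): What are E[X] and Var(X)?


E[X] = Var(X) = lambda = 3.22

3.22, 3.22


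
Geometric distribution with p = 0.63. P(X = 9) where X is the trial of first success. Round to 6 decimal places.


P = (1-p)^(k-1) * p
(1-p)^(k-1) = 0.37^8 ≈ 0.0003512479
P = 0.0003512479 * 0.63 ≈ 0.0002212862

0.000221


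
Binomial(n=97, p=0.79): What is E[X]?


E[X] = n*p = 97 * 0.79 = 76.63

76.63


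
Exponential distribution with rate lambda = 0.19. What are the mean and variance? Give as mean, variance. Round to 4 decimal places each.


mean = 1/lam, var = 1/lam^2
mean = 1 / 0.19 = 100/19 ≈ 5.263158
lam^2 = 0.19^2 = 0.0361
var = 1 / 0.0361 = 10000/361 ≈ 27.700831

5.2632, 27.7008


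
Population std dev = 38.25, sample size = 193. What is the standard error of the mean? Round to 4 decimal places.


SE = sigma / sqrt(n)
sqrt(193) ≈ 13.892444
SE = 38.25 / 13.892444 ≈ 2.753295

2.7533


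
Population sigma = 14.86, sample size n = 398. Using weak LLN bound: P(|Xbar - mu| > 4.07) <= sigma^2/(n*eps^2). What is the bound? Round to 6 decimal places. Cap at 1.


bound = min(1, sigma^2/(n*eps^2))
sigma^2 = 14.86^2 = 220.8196
n*eps^2 = 398 * 4.07^2 = 398 * 16.5649 = 6592.8302
sigma^2/(n*eps^2) = 220.8196 / 6592.8302 ≈ 0.03349390

0.033494


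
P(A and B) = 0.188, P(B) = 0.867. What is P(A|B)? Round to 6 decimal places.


P(A|B) = P(A and B) / P(B) = 0.188 / 0.867 = 188/867 ≈ 0.21683968

0.216840


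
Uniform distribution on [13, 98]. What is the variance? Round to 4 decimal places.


Var = (b-a)^2 / 12
(b-a)^2 = (98 - 13)^2 = 7225
Var = 7225/12 ≈ 602.083333

602.0833


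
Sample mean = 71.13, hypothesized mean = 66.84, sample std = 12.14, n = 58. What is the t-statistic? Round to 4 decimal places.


t = (xbar - mu0) / (s/sqrt(n))
xbar - mu0 = 71.13 - 66.84 = 4.29
sqrt(58) ≈ 7.61577311
s/sqrt(n) = 12.14 / 7.61577311 ≈ 1.59406009
t = 4.29 / 1.59406009 ≈ 2.691241

2.6912


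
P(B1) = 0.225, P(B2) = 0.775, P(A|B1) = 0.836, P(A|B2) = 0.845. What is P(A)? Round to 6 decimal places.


P(A) = P(A|B1)*P(B1) + P(A|B2)*P(B2)
P(A|B1)*P(B1) = 0.836 * 0.225 = 0.1881
P(A|B2)*P(B2) = 0.845 * 0.775 = 0.654875
P(A) = 0.1881 + 0.654875 = 0.842975

0.842975


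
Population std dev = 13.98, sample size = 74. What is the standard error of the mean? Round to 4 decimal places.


SE = sigma / sqrt(n)
sqrt(74) ≈ 8.602325
SE = 13.98 / 8.602325 ≈ 1.625142

1.6251


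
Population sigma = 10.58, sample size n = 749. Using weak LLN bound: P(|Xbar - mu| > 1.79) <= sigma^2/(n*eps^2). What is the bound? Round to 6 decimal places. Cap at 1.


bound = min(1, sigma^2/(n*eps^2))
sigma^2 = 10.58^2 = 111.9364
n*eps^2 = 749 * 1.79^2 = 749 * 3.2041 = 2399.8709
sigma^2/(n*eps^2) = 111.9364 / 2399.8709 ≈ 0.04664268

0.046643


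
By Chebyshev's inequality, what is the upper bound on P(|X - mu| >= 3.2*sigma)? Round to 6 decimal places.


P <= 1/k^2
k^2 = 3.2^2 = 10.24
1/k^2 = 1 / 10.24 = 0.09765625

0.097656


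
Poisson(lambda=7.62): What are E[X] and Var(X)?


E[X] = Var(X) = lambda = 7.62

7.62, 7.62


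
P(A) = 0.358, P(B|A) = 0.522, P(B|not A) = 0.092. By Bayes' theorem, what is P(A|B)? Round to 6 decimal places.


P(A|B) = P(B|A)*P(A) / P(B), P(B) = P(B|A)*P(A) + P(B|not A)*P(not A)
P(B|A)*P(A) = 0.522 * 0.358 = 0.186876
P(B|not A)*P(not A) = 0.092 * 0.642 = 0.059064
P(B) = 0.186876 + 0.059064 = 0.24594
P(A|B) = 0.186876 / 0.24594 ≈ 0.75984386

0.759844


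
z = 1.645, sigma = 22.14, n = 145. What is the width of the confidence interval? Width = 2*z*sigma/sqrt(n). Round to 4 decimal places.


width = 2*z*sigma/sqrt(n)
2*z*sigma = 2 * 1.645 * 22.14 = 72.8406
sqrt(145) ≈ 12.041595
width = 72.8406 / 12.041595 ≈ 6.049083

6.0491


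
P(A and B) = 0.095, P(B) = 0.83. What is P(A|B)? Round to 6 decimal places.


P(A|B) = P(A and B) / P(B) = 0.095 / 0.83 = 19/166 ≈ 0.11445783

0.114458


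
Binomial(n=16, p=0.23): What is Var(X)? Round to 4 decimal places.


Var = n*p*(1-p) = 16 * 0.23 * 0.77 = 2.8336

2.8336


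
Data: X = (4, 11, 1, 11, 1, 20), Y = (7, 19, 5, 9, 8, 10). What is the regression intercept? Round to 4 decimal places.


a = ybar - b*xbar, where b = sum((xi-xbar)(yi-ybar)) / sum((xi-xbar)^2)
n = 6, xbar = 48/6 = 8, ybar = 58/6 = 29/3 ≈ 9.666667
Sxy = sum((xi-xbar)(yi-ybar)) = 85
Sxx = sum((xi-xbar)^2) = 276
b = Sxy / Sxx = 85/276 ≈ 0.307971
a = 9.666667 - 0.307971 * 8 = 497/69 ≈ 7.202899

7.2029
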